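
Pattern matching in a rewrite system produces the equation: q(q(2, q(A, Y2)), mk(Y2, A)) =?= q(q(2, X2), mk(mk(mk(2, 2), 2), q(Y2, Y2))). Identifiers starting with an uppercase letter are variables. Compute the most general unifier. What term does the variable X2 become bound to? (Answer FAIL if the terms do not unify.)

q(q(mk(mk(2, 2), 2), mk(mk(2, 2), 2)), mk(mk(2, 2), 2))

Decompose q/2: q(2, q(A, Y2)) =?= q(2, X2),  mk(Y2, A) =?= mk(mk(mk(2, 2), 2), q(Y2, Y2)).
Decompose q/2: 2 =?= 2,  q(A, Y2) =?= X2.
Delete trivial equation 2 =?= 2.
Bind X2 := q(A, Y2); no other remaining equation mentions X2.
Decompose mk/2: Y2 =?= mk(mk(2, 2), 2),  A =?= q(Y2, Y2).
Bind Y2 := mk(mk(2, 2), 2); substituting into the remaining equation gives: A =?= q(mk(mk(2, 2), 2), mk(mk(2, 2), 2)). Substituting into the earlier binding gives X2 := q(A, mk(mk(2, 2), 2)).
Bind A := q(mk(mk(2, 2), 2), mk(mk(2, 2), 2)). Substituting into the earlier binding gives X2 := q(q(mk(mk(2, 2), 2), mk(mk(2, 2), 2)), mk(mk(2, 2), 2)).
MGU = { X2 -> q(q(mk(mk(2, 2), 2), mk(mk(2, 2), 2)), mk(mk(2, 2), 2)), Y2 -> mk(mk(2, 2), 2), A -> q(mk(mk(2, 2), 2), mk(mk(2, 2), 2)) }, so X2 -> q(q(mk(mk(2, 2), 2), mk(mk(2, 2), 2)), mk(mk(2, 2), 2)).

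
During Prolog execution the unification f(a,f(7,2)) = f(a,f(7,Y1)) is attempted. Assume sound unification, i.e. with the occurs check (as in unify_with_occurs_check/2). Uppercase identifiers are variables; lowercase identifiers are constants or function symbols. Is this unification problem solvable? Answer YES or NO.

Decompose f/2: a = a,  f(7,2) = f(7,Y1).
Delete trivial equation a = a.
Decompose f/2: 7 = 7,  2 = Y1.
Delete trivial equation 7 = 7.
Bind Y1 := 2.
No equations remain and no clash or occurs-check failure arose, so a unifier exists.

YES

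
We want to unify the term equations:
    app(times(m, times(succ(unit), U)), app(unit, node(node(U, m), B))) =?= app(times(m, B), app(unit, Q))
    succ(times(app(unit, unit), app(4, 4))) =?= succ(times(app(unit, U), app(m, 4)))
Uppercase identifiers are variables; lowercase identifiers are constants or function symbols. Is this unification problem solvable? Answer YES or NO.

Decompose app/2: times(m, times(succ(unit), U)) =?= times(m, B),  app(unit, node(node(U, m), B)) =?= app(unit, Q).
Decompose times/2: m =?= m,  times(succ(unit), U) =?= B.
Delete trivial equation m =?= m.
Bind B := times(succ(unit), U); substituting into the one remaining equation that mentions B gives: app(unit, node(node(U, m), times(succ(unit), U))) =?= app(unit, Q).
Decompose app/2: unit =?= unit,  node(node(U, m), times(succ(unit), U)) =?= Q.
Delete trivial equation unit =?= unit.
Bind Q := node(node(U, m), times(succ(unit), U)); no other remaining equation mentions Q.
Decompose succ/1: times(app(unit, unit), app(4, 4)) =?= times(app(unit, U), app(m, 4)).
Decompose times/2: app(unit, unit) =?= app(unit, U),  app(4, 4) =?= app(m, 4).
Decompose app/2: unit =?= unit,  unit =?= U.
Delete trivial equation unit =?= unit.
Bind U := unit; no other remaining equation mentions U. Substituting into the earlier bindings gives B := times(succ(unit), unit), Q := node(node(unit, m), times(succ(unit), unit)).
Decompose app/2: 4 =?= m,  4 =?= 4.
Clash: constants 4 and m differ; no unifier exists.

NO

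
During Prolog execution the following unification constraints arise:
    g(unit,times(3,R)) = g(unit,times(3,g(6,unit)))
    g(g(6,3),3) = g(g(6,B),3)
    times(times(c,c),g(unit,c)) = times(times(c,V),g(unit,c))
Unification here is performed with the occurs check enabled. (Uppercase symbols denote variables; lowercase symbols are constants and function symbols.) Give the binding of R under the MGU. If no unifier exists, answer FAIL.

Decompose g/2: unit = unit,  times(3,R) = times(3,g(6,unit)).
Delete trivial equation unit = unit.
Decompose times/2: 3 = 3,  R = g(6,unit).
Delete trivial equation 3 = 3.
Bind R := g(6,unit); no other remaining equation mentions R.
Decompose g/2: g(6,3) = g(6,B),  3 = 3.
Decompose g/2: 6 = 6,  3 = B.
Delete trivial equation 6 = 6.
Bind B := 3; no other remaining equation mentions B.
Delete trivial equation 3 = 3.
Decompose times/2: times(c,c) = times(c,V),  g(unit,c) = g(unit,c).
Decompose times/2: c = c,  c = V.
Delete trivial equation c = c.
Bind V := c; no other remaining equation mentions V.
Delete trivial equation g(unit,c) = g(unit,c).
MGU = { R -> g(6,unit), B -> 3, V -> c }, so R -> g(6,unit).

g(6,unit)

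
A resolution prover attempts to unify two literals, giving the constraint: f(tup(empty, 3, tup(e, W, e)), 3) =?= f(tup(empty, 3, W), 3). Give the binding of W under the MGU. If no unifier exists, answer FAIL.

Decompose f/2: tup(empty, 3, tup(e, W, e)) =?= tup(empty, 3, W),  3 =?= 3.
Decompose tup/3: empty =?= empty,  3 =?= 3,  tup(e, W, e) =?= W.
Delete trivial equation empty =?= empty.
Delete trivial equation 3 =?= 3.
Occurs check fails: W occurs in tup(e, W, e); the equation W =?= tup(e, W, e) has no finite solution.

FAIL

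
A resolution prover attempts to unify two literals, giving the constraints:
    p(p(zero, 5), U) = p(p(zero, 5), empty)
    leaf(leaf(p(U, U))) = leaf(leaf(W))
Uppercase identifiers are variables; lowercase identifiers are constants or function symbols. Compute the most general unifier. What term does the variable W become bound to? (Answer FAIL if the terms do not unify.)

Decompose p/2: p(zero, 5) = p(zero, 5),  U = empty.
Delete trivial equation p(zero, 5) = p(zero, 5).
Bind U := empty; substituting into the remaining equation gives: leaf(leaf(p(empty, empty))) = leaf(leaf(W)).
Decompose leaf/1: leaf(p(empty, empty)) = leaf(W).
Decompose leaf/1: p(empty, empty) = W.
Bind W := p(empty, empty).
MGU = { U ↦ empty, W ↦ p(empty, empty) }, so W ↦ p(empty, empty).

p(empty, empty)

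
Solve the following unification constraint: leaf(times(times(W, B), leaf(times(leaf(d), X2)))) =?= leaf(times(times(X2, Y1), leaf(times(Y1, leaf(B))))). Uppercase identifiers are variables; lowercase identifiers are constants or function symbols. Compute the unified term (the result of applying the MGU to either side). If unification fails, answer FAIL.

Decompose leaf/1: times(times(W, B), leaf(times(leaf(d), X2))) =?= times(times(X2, Y1), leaf(times(Y1, leaf(B)))).
Decompose times/2: times(W, B) =?= times(X2, Y1),  leaf(times(leaf(d), X2)) =?= leaf(times(Y1, leaf(B))).
Decompose times/2: W =?= X2,  B =?= Y1.
Bind W := X2; no other remaining equation mentions W.
Bind B := Y1; substituting into the remaining equation gives: leaf(times(leaf(d), X2)) =?= leaf(times(Y1, leaf(Y1))).
Decompose leaf/1: times(leaf(d), X2) =?= times(Y1, leaf(Y1)).
Decompose times/2: leaf(d) =?= Y1,  X2 =?= leaf(Y1).
Bind Y1 := leaf(d); substituting into the remaining equation gives: X2 =?= leaf(leaf(d)). Substituting into the earlier binding gives B := leaf(d).
Bind X2 := leaf(leaf(d)). Substituting into the earlier binding gives W := leaf(leaf(d)).
Applying the MGU to either side gives leaf(times(times(leaf(leaf(d)), leaf(d)), leaf(times(leaf(d), leaf(leaf(d)))))).

leaf(times(times(leaf(leaf(d)), leaf(d)), leaf(times(leaf(d), leaf(leaf(d))))))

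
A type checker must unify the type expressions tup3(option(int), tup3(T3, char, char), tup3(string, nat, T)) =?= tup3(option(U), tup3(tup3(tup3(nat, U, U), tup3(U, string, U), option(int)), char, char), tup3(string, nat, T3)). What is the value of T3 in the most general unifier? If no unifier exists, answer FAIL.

Decompose tup3/3: option(int) =?= option(U),  tup3(T3, char, char) =?= tup3(tup3(tup3(nat, U, U), tup3(U, string, U), option(int)), char, char),  tup3(string, nat, T) =?= tup3(string, nat, T3).
Decompose option/1: int =?= U.
Bind U := int; substituting into the one remaining equation that mentions U gives: tup3(T3, char, char) =?= tup3(tup3(tup3(nat, int, int), tup3(int, string, int), option(int)), char, char).
Decompose tup3/3: T3 =?= tup3(tup3(nat, int, int), tup3(int, string, int), option(int)),  char =?= char,  char =?= char.
Bind T3 := tup3(tup3(nat, int, int), tup3(int, string, int), option(int)); substituting into the one remaining equation that mentions T3 gives: tup3(string, nat, T) =?= tup3(string, nat, tup3(tup3(nat, int, int), tup3(int, string, int), option(int))).
Delete trivial equation char =?= char.
Delete trivial equation char =?= char.
Decompose tup3/3: string =?= string,  nat =?= nat,  T =?= tup3(tup3(nat, int, int), tup3(int, string, int), option(int)).
Delete trivial equation string =?= string.
Delete trivial equation nat =?= nat.
Bind T := tup3(tup3(nat, int, int), tup3(int, string, int), option(int)).
MGU = { U -> int, T3 -> tup3(tup3(nat, int, int), tup3(int, string, int), option(int)), T -> tup3(tup3(nat, int, int), tup3(int, string, int), option(int)) }, so T3 -> tup3(tup3(nat, int, int), tup3(int, string, int), option(int)).

tup3(tup3(nat, int, int), tup3(int, string, int), option(int))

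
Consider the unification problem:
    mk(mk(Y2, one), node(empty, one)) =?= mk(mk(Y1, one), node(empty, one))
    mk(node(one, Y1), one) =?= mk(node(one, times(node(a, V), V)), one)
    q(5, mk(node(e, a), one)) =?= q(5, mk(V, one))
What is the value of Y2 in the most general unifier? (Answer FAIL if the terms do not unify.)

Decompose mk/2: mk(Y2, one) =?= mk(Y1, one),  node(empty, one) =?= node(empty, one).
Decompose mk/2: Y2 =?= Y1,  one =?= one.
Bind Y2 := Y1; no other remaining equation mentions Y2.
Delete trivial equation one =?= one.
Delete trivial equation node(empty, one) =?= node(empty, one).
Decompose mk/2: node(one, Y1) =?= node(one, times(node(a, V), V)),  one =?= one.
Decompose node/2: one =?= one,  Y1 =?= times(node(a, V), V).
Delete trivial equation one =?= one.
Bind Y1 := times(node(a, V), V); no other remaining equation mentions Y1. Substituting into the earlier binding gives Y2 := times(node(a, V), V).
Delete trivial equation one =?= one.
Decompose q/2: 5 =?= 5,  mk(node(e, a), one) =?= mk(V, one).
Delete trivial equation 5 =?= 5.
Decompose mk/2: node(e, a) =?= V,  one =?= one.
Bind V := node(e, a); no other remaining equation mentions V. Substituting into the earlier bindings gives Y2 := times(node(a, node(e, a)), node(e, a)), Y1 := times(node(a, node(e, a)), node(e, a)).
Delete trivial equation one =?= one.
MGU = { Y2 ↦ times(node(a, node(e, a)), node(e, a)), Y1 ↦ times(node(a, node(e, a)), node(e, a)), V ↦ node(e, a) }, so Y2 ↦ times(node(a, node(e, a)), node(e, a)).

times(node(a, node(e, a)), node(e, a))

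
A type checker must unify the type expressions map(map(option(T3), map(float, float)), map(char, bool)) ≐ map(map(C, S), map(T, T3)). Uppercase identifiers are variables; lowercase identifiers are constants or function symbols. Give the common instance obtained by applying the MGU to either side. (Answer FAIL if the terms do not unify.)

map(map(option(bool), map(float, float)), map(char, bool))

Decompose map/2: map(option(T3), map(float, float)) ≐ map(C, S),  map(char, bool) ≐ map(T, T3).
Decompose map/2: option(T3) ≐ C,  map(float, float) ≐ S.
Bind C := option(T3); no other remaining equation mentions C.
Bind S := map(float, float); no other remaining equation mentions S.
Decompose map/2: char ≐ T,  bool ≐ T3.
Bind T := char; no other remaining equation mentions T.
Bind T3 := bool. Substituting into the earlier binding gives C := option(bool).
Applying the MGU to either side gives map(map(option(bool), map(float, float)), map(char, bool)).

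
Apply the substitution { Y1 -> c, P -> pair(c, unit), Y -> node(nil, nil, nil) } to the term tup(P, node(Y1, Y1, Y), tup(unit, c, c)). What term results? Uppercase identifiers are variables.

tup(pair(c, unit), node(c, c, node(nil, nil, nil)), tup(unit, c, c))

Replace each occurrence of Y1 with c.
Replace each occurrence of P with pair(c, unit).
Replace each occurrence of Y with node(nil, nil, nil).
Result: tup(pair(c, unit), node(c, c, node(nil, nil, nil)), tup(unit, c, c)).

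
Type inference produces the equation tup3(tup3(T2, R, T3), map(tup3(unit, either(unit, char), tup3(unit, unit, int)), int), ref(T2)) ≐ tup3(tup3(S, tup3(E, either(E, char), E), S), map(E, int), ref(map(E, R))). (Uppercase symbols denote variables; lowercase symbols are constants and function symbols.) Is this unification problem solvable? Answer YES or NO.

Decompose tup3/3: tup3(T2, R, T3) ≐ tup3(S, tup3(E, either(E, char), E), S),  map(tup3(unit, either(unit, char), tup3(unit, unit, int)), int) ≐ map(E, int),  ref(T2) ≐ ref(map(E, R)).
Decompose tup3/3: T2 ≐ S,  R ≐ tup3(E, either(E, char), E),  T3 ≐ S.
Bind T2 := S; substituting into the one remaining equation that mentions T2 gives: ref(S) ≐ ref(map(E, R)).
Bind R := tup3(E, either(E, char), E); substituting into the one remaining equation that mentions R gives: ref(S) ≐ ref(map(E, tup3(E, either(E, char), E))).
Bind T3 := S; no other remaining equation mentions T3.
Decompose map/2: tup3(unit, either(unit, char), tup3(unit, unit, int)) ≐ E,  int ≐ int.
Bind E := tup3(unit, either(unit, char), tup3(unit, unit, int)); substituting into the one remaining equation that mentions E gives: ref(S) ≐ ref(map(tup3(unit, either(unit, char), tup3(unit, unit, int)), tup3(tup3(unit, either(unit, char), tup3(unit, unit, int)), either(tup3(unit, either(unit, char), tup3(unit, unit, int)), char), tup3(unit, either(unit, char), tup3(unit, unit, int))))). Substituting into the earlier binding gives R := tup3(tup3(unit, either(unit, char), tup3(unit, unit, int)), either(tup3(unit, either(unit, char), tup3(unit, unit, int)), char), tup3(unit, either(unit, char), tup3(unit, unit, int))).
Delete trivial equation int ≐ int.
Decompose ref/1: S ≐ map(tup3(unit, either(unit, char), tup3(unit, unit, int)), tup3(tup3(unit, either(unit, char), tup3(unit, unit, int)), either(tup3(unit, either(unit, char), tup3(unit, unit, int)), char), tup3(unit, either(unit, char), tup3(unit, unit, int)))).
Bind S := map(tup3(unit, either(unit, char), tup3(unit, unit, int)), tup3(tup3(unit, either(unit, char), tup3(unit, unit, int)), either(tup3(unit, either(unit, char), tup3(unit, unit, int)), char), tup3(unit, either(unit, char), tup3(unit, unit, int)))). Substituting into the earlier bindings gives T2 := map(tup3(unit, either(unit, char), tup3(unit, unit, int)), tup3(tup3(unit, either(unit, char), tup3(unit, unit, int)), either(tup3(unit, either(unit, char), tup3(unit, unit, int)), char), tup3(unit, either(unit, char), tup3(unit, unit, int)))), T3 := map(tup3(unit, either(unit, char), tup3(unit, unit, int)), tup3(tup3(unit, either(unit, char), tup3(unit, unit, int)), either(tup3(unit, either(unit, char), tup3(unit, unit, int)), char), tup3(unit, either(unit, char), tup3(unit, unit, int)))).
No equations remain and no clash or occurs-check failure arose, so a unifier exists.

YES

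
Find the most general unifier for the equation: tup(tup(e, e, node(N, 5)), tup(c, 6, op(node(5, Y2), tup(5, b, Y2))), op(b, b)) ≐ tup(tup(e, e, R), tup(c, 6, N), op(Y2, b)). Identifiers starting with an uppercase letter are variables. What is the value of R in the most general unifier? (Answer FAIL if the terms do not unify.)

Decompose tup/3: tup(e, e, node(N, 5)) ≐ tup(e, e, R),  tup(c, 6, op(node(5, Y2), tup(5, b, Y2))) ≐ tup(c, 6, N),  op(b, b) ≐ op(Y2, b).
Decompose tup/3: e ≐ e,  e ≐ e,  node(N, 5) ≐ R.
Delete trivial equation e ≐ e.
Delete trivial equation e ≐ e.
Bind R := node(N, 5); no other remaining equation mentions R.
Decompose tup/3: c ≐ c,  6 ≐ 6,  op(node(5, Y2), tup(5, b, Y2)) ≐ N.
Delete trivial equation c ≐ c.
Delete trivial equation 6 ≐ 6.
Bind N := op(node(5, Y2), tup(5, b, Y2)); no other remaining equation mentions N. Substituting into the earlier binding gives R := node(op(node(5, Y2), tup(5, b, Y2)), 5).
Decompose op/2: b ≐ Y2,  b ≐ b.
Bind Y2 := b; no other remaining equation mentions Y2. Substituting into the earlier bindings gives R := node(op(node(5, b), tup(5, b, b)), 5), N := op(node(5, b), tup(5, b, b)).
Delete trivial equation b ≐ b.
MGU = { R -> node(op(node(5, b), tup(5, b, b)), 5), N -> op(node(5, b), tup(5, b, b)), Y2 -> b }, so R -> node(op(node(5, b), tup(5, b, b)), 5).

node(op(node(5, b), tup(5, b, b)), 5)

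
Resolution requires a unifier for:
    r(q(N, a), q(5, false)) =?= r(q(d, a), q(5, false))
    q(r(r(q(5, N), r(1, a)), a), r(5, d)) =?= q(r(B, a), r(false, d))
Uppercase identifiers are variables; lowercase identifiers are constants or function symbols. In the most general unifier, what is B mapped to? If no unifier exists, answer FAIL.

FAIL

Decompose r/2: q(N, a) =?= q(d, a),  q(5, false) =?= q(5, false).
Decompose q/2: N =?= d,  a =?= a.
Bind N := d; substituting into the one remaining equation that mentions N gives: q(r(r(q(5, d), r(1, a)), a), r(5, d)) =?= q(r(B, a), r(false, d)).
Delete trivial equation a =?= a.
Delete trivial equation q(5, false) =?= q(5, false).
Decompose q/2: r(r(q(5, d), r(1, a)), a) =?= r(B, a),  r(5, d) =?= r(false, d).
Decompose r/2: r(q(5, d), r(1, a)) =?= B,  a =?= a.
Bind B := r(q(5, d), r(1, a)); no other remaining equation mentions B.
Delete trivial equation a =?= a.
Decompose r/2: 5 =?= false,  d =?= d.
Clash: constants 5 and false differ; no unifier exists.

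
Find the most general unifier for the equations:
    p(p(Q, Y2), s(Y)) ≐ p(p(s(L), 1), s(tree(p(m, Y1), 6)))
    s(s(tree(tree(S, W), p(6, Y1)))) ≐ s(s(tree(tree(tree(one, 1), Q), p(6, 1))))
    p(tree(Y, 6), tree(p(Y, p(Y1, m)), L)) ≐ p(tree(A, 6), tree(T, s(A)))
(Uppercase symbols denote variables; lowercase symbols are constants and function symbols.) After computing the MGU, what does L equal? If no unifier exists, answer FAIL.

Decompose p/2: p(Q, Y2) ≐ p(s(L), 1),  s(Y) ≐ s(tree(p(m, Y1), 6)).
Decompose p/2: Q ≐ s(L),  Y2 ≐ 1.
Bind Q := s(L); substituting into the one remaining equation that mentions Q gives: s(s(tree(tree(S, W), p(6, Y1)))) ≐ s(s(tree(tree(tree(one, 1), s(L)), p(6, 1)))).
Bind Y2 := 1; no other remaining equation mentions Y2.
Decompose s/1: Y ≐ tree(p(m, Y1), 6).
Bind Y := tree(p(m, Y1), 6); substituting into the one remaining equation that mentions Y gives: p(tree(tree(p(m, Y1), 6), 6), tree(p(tree(p(m, Y1), 6), p(Y1, m)), L)) ≐ p(tree(A, 6), tree(T, s(A))).
Decompose s/1: s(tree(tree(S, W), p(6, Y1))) ≐ s(tree(tree(tree(one, 1), s(L)), p(6, 1))).
Decompose s/1: tree(tree(S, W), p(6, Y1)) ≐ tree(tree(tree(one, 1), s(L)), p(6, 1)).
Decompose tree/2: tree(S, W) ≐ tree(tree(one, 1), s(L)),  p(6, Y1) ≐ p(6, 1).
Decompose tree/2: S ≐ tree(one, 1),  W ≐ s(L).
Bind S := tree(one, 1); no other remaining equation mentions S.
Bind W := s(L); no other remaining equation mentions W.
Decompose p/2: 6 ≐ 6,  Y1 ≐ 1.
Delete trivial equation 6 ≐ 6.
Bind Y1 := 1; substituting into the remaining equation gives: p(tree(tree(p(m, 1), 6), 6), tree(p(tree(p(m, 1), 6), p(1, m)), L)) ≐ p(tree(A, 6), tree(T, s(A))). Substituting into the earlier binding gives Y := tree(p(m, 1), 6).
Decompose p/2: tree(tree(p(m, 1), 6), 6) ≐ tree(A, 6),  tree(p(tree(p(m, 1), 6), p(1, m)), L) ≐ tree(T, s(A)).
Decompose tree/2: tree(p(m, 1), 6) ≐ A,  6 ≐ 6.
Bind A := tree(p(m, 1), 6); substituting into the one remaining equation that mentions A gives: tree(p(tree(p(m, 1), 6), p(1, m)), L) ≐ tree(T, s(tree(p(m, 1), 6))).
Delete trivial equation 6 ≐ 6.
Decompose tree/2: p(tree(p(m, 1), 6), p(1, m)) ≐ T,  L ≐ s(tree(p(m, 1), 6)).
Bind T := p(tree(p(m, 1), 6), p(1, m)); no other remaining equation mentions T.
Bind L := s(tree(p(m, 1), 6)). Substituting into the earlier bindings gives Q := s(s(tree(p(m, 1), 6))), W := s(s(tree(p(m, 1), 6))).
MGU = { Q -> s(s(tree(p(m, 1), 6))), Y2 -> 1, Y -> tree(p(m, 1), 6), S -> tree(one, 1), W -> s(s(tree(p(m, 1), 6))), Y1 -> 1, A -> tree(p(m, 1), 6), T -> p(tree(p(m, 1), 6), p(1, m)), L -> s(tree(p(m, 1), 6)) }, so L -> s(tree(p(m, 1), 6)).

s(tree(p(m, 1), 6))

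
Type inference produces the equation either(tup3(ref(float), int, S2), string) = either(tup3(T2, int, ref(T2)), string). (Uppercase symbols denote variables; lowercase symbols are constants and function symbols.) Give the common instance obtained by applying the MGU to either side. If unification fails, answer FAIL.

Decompose either/2: tup3(ref(float), int, S2) = tup3(T2, int, ref(T2)),  string = string.
Decompose tup3/3: ref(float) = T2,  int = int,  S2 = ref(T2).
Bind T2 := ref(float); substituting into the one remaining equation that mentions T2 gives: S2 = ref(ref(float)).
Delete trivial equation int = int.
Bind S2 := ref(ref(float)); no other remaining equation mentions S2.
Delete trivial equation string = string.
Applying the MGU to either side gives either(tup3(ref(float), int, ref(ref(float))), string).

either(tup3(ref(float), int, ref(ref(float))), string)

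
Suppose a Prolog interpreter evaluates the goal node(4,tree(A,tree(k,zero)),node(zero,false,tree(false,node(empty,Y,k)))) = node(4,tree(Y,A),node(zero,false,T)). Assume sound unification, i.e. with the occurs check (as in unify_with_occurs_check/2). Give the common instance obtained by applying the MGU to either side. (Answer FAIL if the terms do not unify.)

Decompose node/3: 4 = 4,  tree(A,tree(k,zero)) = tree(Y,A),  node(zero,false,tree(false,node(empty,Y,k))) = node(zero,false,T).
Delete trivial equation 4 = 4.
Decompose tree/2: A = Y,  tree(k,zero) = A.
Bind A := Y; substituting into the one remaining equation that mentions A gives: tree(k,zero) = Y.
Bind Y := tree(k,zero); substituting into the remaining equation gives: node(zero,false,tree(false,node(empty,tree(k,zero),k))) = node(zero,false,T). Substituting into the earlier binding gives A := tree(k,zero).
Decompose node/3: zero = zero,  false = false,  tree(false,node(empty,tree(k,zero),k)) = T.
Delete trivial equation zero = zero.
Delete trivial equation false = false.
Bind T := tree(false,node(empty,tree(k,zero),k)).
Applying the MGU to either side gives node(4,tree(tree(k,zero),tree(k,zero)),node(zero,false,tree(false,node(empty,tree(k,zero),k)))).

node(4,tree(tree(k,zero),tree(k,zero)),node(zero,false,tree(false,node(empty,tree(k,zero),k))))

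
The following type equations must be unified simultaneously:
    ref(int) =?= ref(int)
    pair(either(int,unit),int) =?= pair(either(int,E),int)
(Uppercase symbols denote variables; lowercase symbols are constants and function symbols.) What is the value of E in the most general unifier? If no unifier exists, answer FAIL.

unit

Delete trivial equation ref(int) =?= ref(int).
Decompose pair/2: either(int,unit) =?= either(int,E),  int =?= int.
Decompose either/2: int =?= int,  unit =?= E.
Delete trivial equation int =?= int.
Bind E := unit; no other remaining equation mentions E.
Delete trivial equation int =?= int.
MGU = { E := unit }, so E := unit.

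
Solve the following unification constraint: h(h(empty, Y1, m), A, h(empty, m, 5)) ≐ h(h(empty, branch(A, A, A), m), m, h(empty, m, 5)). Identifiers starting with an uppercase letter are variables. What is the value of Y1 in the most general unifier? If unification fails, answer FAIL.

branch(m, m, m)

Decompose h/3: h(empty, Y1, m) ≐ h(empty, branch(A, A, A), m),  A ≐ m,  h(empty, m, 5) ≐ h(empty, m, 5).
Decompose h/3: empty ≐ empty,  Y1 ≐ branch(A, A, A),  m ≐ m.
Delete trivial equation empty ≐ empty.
Bind Y1 := branch(A, A, A); no other remaining equation mentions Y1.
Delete trivial equation m ≐ m.
Bind A := m; no other remaining equation mentions A. Substituting into the earlier binding gives Y1 := branch(m, m, m).
Delete trivial equation h(empty, m, 5) ≐ h(empty, m, 5).
MGU = { Y1 ↦ branch(m, m, m), A ↦ m }, so Y1 ↦ branch(m, m, m).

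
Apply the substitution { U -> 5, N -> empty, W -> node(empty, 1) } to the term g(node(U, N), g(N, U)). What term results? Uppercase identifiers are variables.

g(node(5, empty), g(empty, 5))

Replace each occurrence of U with 5.
Replace each occurrence of N with empty.
Result: g(node(5, empty), g(empty, 5)).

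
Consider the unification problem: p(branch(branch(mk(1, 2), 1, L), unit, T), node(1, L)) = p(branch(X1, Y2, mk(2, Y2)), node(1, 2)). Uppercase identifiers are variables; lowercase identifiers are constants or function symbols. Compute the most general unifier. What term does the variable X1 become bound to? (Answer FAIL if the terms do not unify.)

branch(mk(1, 2), 1, 2)

Decompose p/2: branch(branch(mk(1, 2), 1, L), unit, T) = branch(X1, Y2, mk(2, Y2)),  node(1, L) = node(1, 2).
Decompose branch/3: branch(mk(1, 2), 1, L) = X1,  unit = Y2,  T = mk(2, Y2).
Bind X1 := branch(mk(1, 2), 1, L); no other remaining equation mentions X1.
Bind Y2 := unit; substituting into the one remaining equation that mentions Y2 gives: T = mk(2, unit).
Bind T := mk(2, unit); no other remaining equation mentions T.
Decompose node/2: 1 = 1,  L = 2.
Delete trivial equation 1 = 1.
Bind L := 2. Substituting into the earlier binding gives X1 := branch(mk(1, 2), 1, 2).
MGU = { X1 := branch(mk(1, 2), 1, 2), Y2 := unit, T := mk(2, unit), L := 2 }, so X1 := branch(mk(1, 2), 1, 2).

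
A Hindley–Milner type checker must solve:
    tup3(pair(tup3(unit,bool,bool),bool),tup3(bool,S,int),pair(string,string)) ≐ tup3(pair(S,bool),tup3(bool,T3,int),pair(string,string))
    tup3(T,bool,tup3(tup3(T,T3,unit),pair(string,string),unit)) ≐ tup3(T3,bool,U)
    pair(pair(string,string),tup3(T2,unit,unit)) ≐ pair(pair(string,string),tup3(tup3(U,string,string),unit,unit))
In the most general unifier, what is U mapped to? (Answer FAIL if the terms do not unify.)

tup3(tup3(tup3(unit,bool,bool),tup3(unit,bool,bool),unit),pair(string,string),unit)

Decompose tup3/3: pair(tup3(unit,bool,bool),bool) ≐ pair(S,bool),  tup3(bool,S,int) ≐ tup3(bool,T3,int),  pair(string,string) ≐ pair(string,string).
Decompose pair/2: tup3(unit,bool,bool) ≐ S,  bool ≐ bool.
Bind S := tup3(unit,bool,bool); substituting into the one remaining equation that mentions S gives: tup3(bool,tup3(unit,bool,bool),int) ≐ tup3(bool,T3,int).
Delete trivial equation bool ≐ bool.
Decompose tup3/3: bool ≐ bool,  tup3(unit,bool,bool) ≐ T3,  int ≐ int.
Delete trivial equation bool ≐ bool.
Bind T3 := tup3(unit,bool,bool); substituting into the one remaining equation that mentions T3 gives: tup3(T,bool,tup3(tup3(T,tup3(unit,bool,bool),unit),pair(string,string),unit)) ≐ tup3(tup3(unit,bool,bool),bool,U).
Delete trivial equation int ≐ int.
Delete trivial equation pair(string,string) ≐ pair(string,string).
Decompose tup3/3: T ≐ tup3(unit,bool,bool),  bool ≐ bool,  tup3(tup3(T,tup3(unit,bool,bool),unit),pair(string,string),unit) ≐ U.
Bind T := tup3(unit,bool,bool); substituting into the one remaining equation that mentions T gives: tup3(tup3(tup3(unit,bool,bool),tup3(unit,bool,bool),unit),pair(string,string),unit) ≐ U.
Delete trivial equation bool ≐ bool.
Bind U := tup3(tup3(tup3(unit,bool,bool),tup3(unit,bool,bool),unit),pair(string,string),unit); substituting into the remaining equation gives: pair(pair(string,string),tup3(T2,unit,unit)) ≐ pair(pair(string,string),tup3(tup3(tup3(tup3(tup3(unit,bool,bool),tup3(unit,bool,bool),unit),pair(string,string),unit),string,string),unit,unit)).
Decompose pair/2: pair(string,string) ≐ pair(string,string),  tup3(T2,unit,unit) ≐ tup3(tup3(tup3(tup3(tup3(unit,bool,bool),tup3(unit,bool,bool),unit),pair(string,string),unit),string,string),unit,unit).
Delete trivial equation pair(string,string) ≐ pair(string,string).
Decompose tup3/3: T2 ≐ tup3(tup3(tup3(tup3(unit,bool,bool),tup3(unit,bool,bool),unit),pair(string,string),unit),string,string),  unit ≐ unit,  unit ≐ unit.
Bind T2 := tup3(tup3(tup3(tup3(unit,bool,bool),tup3(unit,bool,bool),unit),pair(string,string),unit),string,string); no other remaining equation mentions T2.
Delete trivial equation unit ≐ unit.
Delete trivial equation unit ≐ unit.
MGU = { S := tup3(unit,bool,bool), T3 := tup3(unit,bool,bool), T := tup3(unit,bool,bool), U := tup3(tup3(tup3(unit,bool,bool),tup3(unit,bool,bool),unit),pair(string,string),unit), T2 := tup3(tup3(tup3(tup3(unit,bool,bool),tup3(unit,bool,bool),unit),pair(string,string),unit),string,string) }, so U := tup3(tup3(tup3(unit,bool,bool),tup3(unit,bool,bool),unit),pair(string,string),unit).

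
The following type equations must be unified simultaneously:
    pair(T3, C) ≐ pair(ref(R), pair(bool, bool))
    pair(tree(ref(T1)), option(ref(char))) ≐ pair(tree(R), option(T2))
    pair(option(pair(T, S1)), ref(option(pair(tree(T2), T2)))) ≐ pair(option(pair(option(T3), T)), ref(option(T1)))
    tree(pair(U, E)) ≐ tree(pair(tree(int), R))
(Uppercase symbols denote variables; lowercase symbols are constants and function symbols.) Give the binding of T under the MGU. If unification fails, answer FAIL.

option(ref(ref(pair(tree(ref(char)), ref(char)))))

Decompose pair/2: T3 ≐ ref(R),  C ≐ pair(bool, bool).
Bind T3 := ref(R); substituting into the one remaining equation that mentions T3 gives: pair(option(pair(T, S1)), ref(option(pair(tree(T2), T2)))) ≐ pair(option(pair(option(ref(R)), T)), ref(option(T1))).
Bind C := pair(bool, bool); no other remaining equation mentions C.
Decompose pair/2: tree(ref(T1)) ≐ tree(R),  option(ref(char)) ≐ option(T2).
Decompose tree/1: ref(T1) ≐ R.
Bind R := ref(T1); substituting into the 2 remaining equations that mention R gives: pair(option(pair(T, S1)), ref(option(pair(tree(T2), T2)))) ≐ pair(option(pair(option(ref(ref(T1))), T)), ref(option(T1))),  tree(pair(U, E)) ≐ tree(pair(tree(int), ref(T1))). Substituting into the earlier binding gives T3 := ref(ref(T1)).
Decompose option/1: ref(char) ≐ T2.
Bind T2 := ref(char); substituting into the one remaining equation that mentions T2 gives: pair(option(pair(T, S1)), ref(option(pair(tree(ref(char)), ref(char))))) ≐ pair(option(pair(option(ref(ref(T1))), T)), ref(option(T1))).
Decompose pair/2: option(pair(T, S1)) ≐ option(pair(option(ref(ref(T1))), T)),  ref(option(pair(tree(ref(char)), ref(char)))) ≐ ref(option(T1)).
Decompose option/1: pair(T, S1) ≐ pair(option(ref(ref(T1))), T).
Decompose pair/2: T ≐ option(ref(ref(T1))),  S1 ≐ T.
Bind T := option(ref(ref(T1))); substituting into the one remaining equation that mentions T gives: S1 ≐ option(ref(ref(T1))).
Bind S1 := option(ref(ref(T1))); no other remaining equation mentions S1.
Decompose ref/1: option(pair(tree(ref(char)), ref(char))) ≐ option(T1).
Decompose option/1: pair(tree(ref(char)), ref(char)) ≐ T1.
Bind T1 := pair(tree(ref(char)), ref(char)); substituting into the remaining equation gives: tree(pair(U, E)) ≐ tree(pair(tree(int), ref(pair(tree(ref(char)), ref(char))))). Substituting into the earlier bindings gives T3 := ref(ref(pair(tree(ref(char)), ref(char)))), R := ref(pair(tree(ref(char)), ref(char))), T := option(ref(ref(pair(tree(ref(char)), ref(char))))), S1 := option(ref(ref(pair(tree(ref(char)), ref(char))))).
Decompose tree/1: pair(U, E) ≐ pair(tree(int), ref(pair(tree(ref(char)), ref(char)))).
Decompose pair/2: U ≐ tree(int),  E ≐ ref(pair(tree(ref(char)), ref(char))).
Bind U := tree(int); no other remaining equation mentions U.
Bind E := ref(pair(tree(ref(char)), ref(char))).
MGU = { T3 -> ref(ref(pair(tree(ref(char)), ref(char)))), C -> pair(bool, bool), R -> ref(pair(tree(ref(char)), ref(char))), T2 -> ref(char), T -> option(ref(ref(pair(tree(ref(char)), ref(char))))), S1 -> option(ref(ref(pair(tree(ref(char)), ref(char))))), T1 -> pair(tree(ref(char)), ref(char)), U -> tree(int), E -> ref(pair(tree(ref(char)), ref(char))) }, so T -> option(ref(ref(pair(tree(ref(char)), ref(char))))).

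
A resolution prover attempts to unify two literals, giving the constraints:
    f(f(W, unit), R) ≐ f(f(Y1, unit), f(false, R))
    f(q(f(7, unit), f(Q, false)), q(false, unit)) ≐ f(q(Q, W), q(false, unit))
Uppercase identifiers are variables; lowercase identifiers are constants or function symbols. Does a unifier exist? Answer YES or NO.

NO

Decompose f/2: f(W, unit) ≐ f(Y1, unit),  R ≐ f(false, R).
Decompose f/2: W ≐ Y1,  unit ≐ unit.
Bind W := Y1; substituting into the one remaining equation that mentions W gives: f(q(f(7, unit), f(Q, false)), q(false, unit)) ≐ f(q(Q, Y1), q(false, unit)).
Delete trivial equation unit ≐ unit.
Occurs check fails: R occurs in f(false, R); the equation R ≐ f(false, R) has no finite solution.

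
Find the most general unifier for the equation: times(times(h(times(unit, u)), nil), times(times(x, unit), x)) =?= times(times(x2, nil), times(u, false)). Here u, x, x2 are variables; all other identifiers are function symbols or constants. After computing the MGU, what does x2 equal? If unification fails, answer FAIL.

h(times(unit, times(false, unit)))

Decompose times/2: times(h(times(unit, u)), nil) =?= times(x2, nil),  times(times(x, unit), x) =?= times(u, false).
Decompose times/2: h(times(unit, u)) =?= x2,  nil =?= nil.
Bind x2 := h(times(unit, u)); no other remaining equation mentions x2.
Delete trivial equation nil =?= nil.
Decompose times/2: times(x, unit) =?= u,  x =?= false.
Bind u := times(x, unit); no other remaining equation mentions u. Substituting into the earlier binding gives x2 := h(times(unit, times(x, unit))).
Bind x := false. Substituting into the earlier bindings gives x2 := h(times(unit, times(false, unit))), u := times(false, unit).
MGU = { x2 ↦ h(times(unit, times(false, unit))), u ↦ times(false, unit), x ↦ false }, so x2 ↦ h(times(unit, times(false, unit))).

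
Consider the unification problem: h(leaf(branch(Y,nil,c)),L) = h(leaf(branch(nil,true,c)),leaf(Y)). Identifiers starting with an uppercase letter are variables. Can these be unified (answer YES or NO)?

Decompose h/2: leaf(branch(Y,nil,c)) = leaf(branch(nil,true,c)),  L = leaf(Y).
Decompose leaf/1: branch(Y,nil,c) = branch(nil,true,c).
Decompose branch/3: Y = nil,  nil = true,  c = c.
Bind Y := nil; substituting into the one remaining equation that mentions Y gives: L = leaf(nil).
Clash: constants nil and true differ; no unifier exists.

NO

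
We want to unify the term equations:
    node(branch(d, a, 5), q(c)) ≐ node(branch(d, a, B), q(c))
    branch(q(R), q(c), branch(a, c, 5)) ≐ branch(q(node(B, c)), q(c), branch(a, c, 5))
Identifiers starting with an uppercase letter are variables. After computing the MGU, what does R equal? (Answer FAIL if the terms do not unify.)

Decompose node/2: branch(d, a, 5) ≐ branch(d, a, B),  q(c) ≐ q(c).
Decompose branch/3: d ≐ d,  a ≐ a,  5 ≐ B.
Delete trivial equation d ≐ d.
Delete trivial equation a ≐ a.
Bind B := 5; substituting into the one remaining equation that mentions B gives: branch(q(R), q(c), branch(a, c, 5)) ≐ branch(q(node(5, c)), q(c), branch(a, c, 5)).
Delete trivial equation q(c) ≐ q(c).
Decompose branch/3: q(R) ≐ q(node(5, c)),  q(c) ≐ q(c),  branch(a, c, 5) ≐ branch(a, c, 5).
Decompose q/1: R ≐ node(5, c).
Bind R := node(5, c); no other remaining equation mentions R.
Delete trivial equation q(c) ≐ q(c).
Delete trivial equation branch(a, c, 5) ≐ branch(a, c, 5).
MGU = { B -> 5, R -> node(5, c) }, so R -> node(5, c).

node(5, c)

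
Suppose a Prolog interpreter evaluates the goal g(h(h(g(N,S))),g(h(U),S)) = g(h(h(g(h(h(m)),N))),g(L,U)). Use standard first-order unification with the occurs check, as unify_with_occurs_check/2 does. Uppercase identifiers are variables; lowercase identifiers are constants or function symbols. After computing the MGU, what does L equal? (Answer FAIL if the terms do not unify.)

Decompose g/2: h(h(g(N,S))) = h(h(g(h(h(m)),N))),  g(h(U),S) = g(L,U).
Decompose h/1: h(g(N,S)) = h(g(h(h(m)),N)).
Decompose h/1: g(N,S) = g(h(h(m)),N).
Decompose g/2: N = h(h(m)),  S = N.
Bind N := h(h(m)); substituting into the one remaining equation that mentions N gives: S = h(h(m)).
Bind S := h(h(m)); substituting into the remaining equation gives: g(h(U),h(h(m))) = g(L,U).
Decompose g/2: h(U) = L,  h(h(m)) = U.
Bind L := h(U); no other remaining equation mentions L.
Bind U := h(h(m)). Substituting into the earlier binding gives L := h(h(h(m))).
MGU = { N = h(h(m)), S = h(h(m)), L = h(h(h(m))), U = h(h(m)) }, so L = h(h(h(m))).

h(h(h(m)))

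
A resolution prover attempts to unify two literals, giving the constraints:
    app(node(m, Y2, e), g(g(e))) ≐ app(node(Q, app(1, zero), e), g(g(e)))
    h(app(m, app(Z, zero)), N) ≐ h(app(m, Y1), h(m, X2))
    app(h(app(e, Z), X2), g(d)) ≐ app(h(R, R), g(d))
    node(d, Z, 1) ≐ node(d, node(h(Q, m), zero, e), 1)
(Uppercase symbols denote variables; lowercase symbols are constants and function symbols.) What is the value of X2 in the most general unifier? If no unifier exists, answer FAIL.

app(e, node(h(m, m), zero, e))

Decompose app/2: node(m, Y2, e) ≐ node(Q, app(1, zero), e),  g(g(e)) ≐ g(g(e)).
Decompose node/3: m ≐ Q,  Y2 ≐ app(1, zero),  e ≐ e.
Bind Q := m; substituting into the one remaining equation that mentions Q gives: node(d, Z, 1) ≐ node(d, node(h(m, m), zero, e), 1).
Bind Y2 := app(1, zero); no other remaining equation mentions Y2.
Delete trivial equation e ≐ e.
Delete trivial equation g(g(e)) ≐ g(g(e)).
Decompose h/2: app(m, app(Z, zero)) ≐ app(m, Y1),  N ≐ h(m, X2).
Decompose app/2: m ≐ m,  app(Z, zero) ≐ Y1.
Delete trivial equation m ≐ m.
Bind Y1 := app(Z, zero); no other remaining equation mentions Y1.
Bind N := h(m, X2); no other remaining equation mentions N.
Decompose app/2: h(app(e, Z), X2) ≐ h(R, R),  g(d) ≐ g(d).
Decompose h/2: app(e, Z) ≐ R,  X2 ≐ R.
Bind R := app(e, Z); substituting into the one remaining equation that mentions R gives: X2 ≐ app(e, Z).
Bind X2 := app(e, Z); no other remaining equation mentions X2. Substituting into the earlier binding gives N := h(m, app(e, Z)).
Delete trivial equation g(d) ≐ g(d).
Decompose node/3: d ≐ d,  Z ≐ node(h(m, m), zero, e),  1 ≐ 1.
Delete trivial equation d ≐ d.
Bind Z := node(h(m, m), zero, e); no other remaining equation mentions Z. Substituting into the earlier bindings gives Y1 := app(node(h(m, m), zero, e), zero), N := h(m, app(e, node(h(m, m), zero, e))), R := app(e, node(h(m, m), zero, e)), X2 := app(e, node(h(m, m), zero, e)).
Delete trivial equation 1 ≐ 1.
MGU = { Q -> m, Y2 -> app(1, zero), Y1 -> app(node(h(m, m), zero, e), zero), N -> h(m, app(e, node(h(m, m), zero, e))), R -> app(e, node(h(m, m), zero, e)), X2 -> app(e, node(h(m, m), zero, e)), Z -> node(h(m, m), zero, e) }, so X2 -> app(e, node(h(m, m), zero, e)).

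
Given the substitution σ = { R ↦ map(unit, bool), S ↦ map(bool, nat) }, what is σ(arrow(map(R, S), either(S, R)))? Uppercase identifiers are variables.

Replace each occurrence of R with map(unit, bool).
Replace each occurrence of S with map(bool, nat).
Result: arrow(map(map(unit, bool), map(bool, nat)), either(map(bool, nat), map(unit, bool))).

arrow(map(map(unit, bool), map(bool, nat)), either(map(bool, nat), map(unit, bool)))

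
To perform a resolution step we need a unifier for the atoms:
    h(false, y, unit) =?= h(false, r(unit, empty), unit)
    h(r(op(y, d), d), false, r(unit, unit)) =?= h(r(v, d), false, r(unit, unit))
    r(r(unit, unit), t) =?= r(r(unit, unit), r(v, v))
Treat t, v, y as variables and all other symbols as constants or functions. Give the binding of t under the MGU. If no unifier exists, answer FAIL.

Decompose h/3: false =?= false,  y =?= r(unit, empty),  unit =?= unit.
Delete trivial equation false =?= false.
Bind y := r(unit, empty); substituting into the one remaining equation that mentions y gives: h(r(op(r(unit, empty), d), d), false, r(unit, unit)) =?= h(r(v, d), false, r(unit, unit)).
Delete trivial equation unit =?= unit.
Decompose h/3: r(op(r(unit, empty), d), d) =?= r(v, d),  false =?= false,  r(unit, unit) =?= r(unit, unit).
Decompose r/2: op(r(unit, empty), d) =?= v,  d =?= d.
Bind v := op(r(unit, empty), d); substituting into the one remaining equation that mentions v gives: r(r(unit, unit), t) =?= r(r(unit, unit), r(op(r(unit, empty), d), op(r(unit, empty), d))).
Delete trivial equation d =?= d.
Delete trivial equation false =?= false.
Delete trivial equation r(unit, unit) =?= r(unit, unit).
Decompose r/2: r(unit, unit) =?= r(unit, unit),  t =?= r(op(r(unit, empty), d), op(r(unit, empty), d)).
Delete trivial equation r(unit, unit) =?= r(unit, unit).
Bind t := r(op(r(unit, empty), d), op(r(unit, empty), d)).
MGU = { y := r(unit, empty), v := op(r(unit, empty), d), t := r(op(r(unit, empty), d), op(r(unit, empty), d)) }, so t := r(op(r(unit, empty), d), op(r(unit, empty), d)).

r(op(r(unit, empty), d), op(r(unit, empty), d))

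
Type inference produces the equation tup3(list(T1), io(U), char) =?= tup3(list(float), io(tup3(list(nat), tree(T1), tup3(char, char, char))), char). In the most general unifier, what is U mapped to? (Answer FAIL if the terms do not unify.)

tup3(list(nat), tree(float), tup3(char, char, char))

Decompose tup3/3: list(T1) =?= list(float),  io(U) =?= io(tup3(list(nat), tree(T1), tup3(char, char, char))),  char =?= char.
Decompose list/1: T1 =?= float.
Bind T1 := float; substituting into the one remaining equation that mentions T1 gives: io(U) =?= io(tup3(list(nat), tree(float), tup3(char, char, char))).
Decompose io/1: U =?= tup3(list(nat), tree(float), tup3(char, char, char)).
Bind U := tup3(list(nat), tree(float), tup3(char, char, char)); no other remaining equation mentions U.
Delete trivial equation char =?= char.
MGU = { T1 -> float, U -> tup3(list(nat), tree(float), tup3(char, char, char)) }, so U -> tup3(list(nat), tree(float), tup3(char, char, char)).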